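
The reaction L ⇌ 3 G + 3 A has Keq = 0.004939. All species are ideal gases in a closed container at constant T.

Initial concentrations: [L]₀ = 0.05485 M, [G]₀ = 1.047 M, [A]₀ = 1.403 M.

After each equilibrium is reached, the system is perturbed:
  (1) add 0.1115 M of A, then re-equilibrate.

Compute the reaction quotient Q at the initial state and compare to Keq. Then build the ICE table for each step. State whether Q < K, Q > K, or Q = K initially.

Q₀ = 57.79; Q > K (proceeds reverse)

Q₀ = 57.79 vs Keq = 0.004939 ⇒ Q>K, reverse
Step 1:
                   L          G          A
  Initial    0.05485      1.047      1.403
  Change      0.2793    -0.8379    -0.8379
  Equil       0.3341     0.2091     0.5651
  solve Keq expr → x = -0.2793; check Q = 0.004939
Then add 0.1115 M of A.
Step 2:
                   L          G          A
  Initial     0.3341     0.2091     0.6766
  Change    0.008648   -0.02594   -0.02594
  Equil       0.3428     0.1832     0.6507
  solve Keq expr → x = -0.008648; check Q = 0.004939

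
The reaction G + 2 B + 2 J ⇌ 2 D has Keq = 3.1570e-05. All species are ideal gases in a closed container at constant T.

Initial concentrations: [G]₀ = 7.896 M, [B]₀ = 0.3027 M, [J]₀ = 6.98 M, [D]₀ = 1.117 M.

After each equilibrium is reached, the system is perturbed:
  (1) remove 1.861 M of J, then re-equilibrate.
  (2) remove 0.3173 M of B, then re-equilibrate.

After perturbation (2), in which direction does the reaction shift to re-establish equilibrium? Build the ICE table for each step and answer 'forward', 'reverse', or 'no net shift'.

Q₀ = 0.0354 vs Keq = 3.1570e-05 ⇒ Q>K, reverse
Step 1:
                  G         B         J         D
  I           7.896    0.3027      6.98     1.117
  C          0.4774    0.9548    0.9548   -0.9548
  E           8.373     1.257     7.935    0.1622
  solve Keq expr → x = -0.4774; check Q = 3.1570e-05
Then remove 1.861 M of J.
Step 2:
                  G         B         J         D
  I           8.373     1.257     6.074    0.1622
  C         0.01693   0.03386   0.03386  -0.03386
  E            8.39     1.291     6.108    0.1284
  solve Keq expr → x = -0.01693; check Q = 3.1570e-05
Then remove 0.3173 M of B.
Step 3:
                  G         B         J         D
  I            8.39     0.974     6.108    0.1284
  C          0.0141   0.02819   0.02819  -0.02819
  E           8.404     1.002     6.136    0.1002
  solve Keq expr → x = -0.0141; check Q = 3.1570e-05

Direction: reverse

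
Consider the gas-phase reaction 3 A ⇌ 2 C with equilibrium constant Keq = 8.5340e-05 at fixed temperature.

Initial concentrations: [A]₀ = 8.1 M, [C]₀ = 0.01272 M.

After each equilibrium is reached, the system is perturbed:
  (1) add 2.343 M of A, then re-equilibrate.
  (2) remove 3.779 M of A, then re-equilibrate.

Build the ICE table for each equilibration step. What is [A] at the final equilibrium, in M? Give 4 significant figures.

[A]_eq = 6.456 M

Q₀ = 3.0445e-07 vs Keq = 8.5340e-05 ⇒ Q<K, forward
Step 1:
                   A          C
  Initial        8.1    0.01272
  Change     -0.2837     0.1892
  Equil        7.816     0.2019
  solve Keq expr → x = 0.09458; check Q = 8.5340e-05
Then add 2.343 M of A.
Step 2:
                   A          C
  Initial      10.16     0.2019
  Change     -0.1369    0.09124
  Equil        10.02     0.2931
  solve Keq expr → x = 0.04562; check Q = 8.5340e-05
Then remove 3.779 M of A.
Step 3:
                   A          C
  Initial      6.243     0.2931
  Change      0.2124    -0.1416
  Equil        6.456     0.1515
  solve Keq expr → x = -0.07079; check Q = 8.5340e-05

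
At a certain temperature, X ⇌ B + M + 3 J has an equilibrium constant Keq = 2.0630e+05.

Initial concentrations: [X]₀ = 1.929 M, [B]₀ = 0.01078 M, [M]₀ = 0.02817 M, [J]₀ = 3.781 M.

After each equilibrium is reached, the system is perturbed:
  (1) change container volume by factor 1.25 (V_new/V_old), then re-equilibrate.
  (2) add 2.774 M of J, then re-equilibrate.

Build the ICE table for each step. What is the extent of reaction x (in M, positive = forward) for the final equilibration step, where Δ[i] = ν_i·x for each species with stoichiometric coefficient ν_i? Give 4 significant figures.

x = -0.007774 M

Q₀ = 0.008509 vs Keq = 2.0630e+05 ⇒ Q<K, forward
Step 1:
                   X          B          M          J
  I            1.929    0.01078    0.02817      3.781
  C           -1.913      1.913      1.913       5.74
  E          0.01563      1.924      1.942      9.521
  solve Keq expr → x = 1.913; check Q = 2.0630e+05
Then change container volume by factor 1.25 (V_new/V_old).
Step 2:
                   X          B          M          J
  I           0.0125      1.539      1.553      7.617
  C        -0.007289   0.007289   0.007289    0.02187
  E         0.005215      1.547      1.561      7.639
  solve Keq expr → x = 0.007289; check Q = 2.0630e+05
Then add 2.774 M of J.
Step 3:
                   X          B          M          J
  I         0.005215      1.547      1.561      10.41
  C         0.007774  -0.007774  -0.007774   -0.02332
  E          0.01299      1.539      1.553      10.39
  solve Keq expr → x = -0.007774; check Q = 2.0630e+05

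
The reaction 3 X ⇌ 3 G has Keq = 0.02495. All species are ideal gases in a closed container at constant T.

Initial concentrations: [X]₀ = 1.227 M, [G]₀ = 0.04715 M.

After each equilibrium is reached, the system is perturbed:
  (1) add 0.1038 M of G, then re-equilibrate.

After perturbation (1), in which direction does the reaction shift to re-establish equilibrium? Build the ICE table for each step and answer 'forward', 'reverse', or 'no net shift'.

Direction: reverse

Q₀ = 5.6743e-05 vs Keq = 0.02495 ⇒ Q<K, forward
Step 1:
                   X          G
  init         1.227    0.04715
  Δ           -0.241      0.241
  eq           0.986     0.2881
  solve Keq expr → x = 0.08032; check Q = 0.02495
Then add 0.1038 M of G.
Step 2:
                   X          G
  init         0.986     0.3919
  Δ          0.08033   -0.08033
  eq           1.066     0.3116
  solve Keq expr → x = -0.02678; check Q = 0.02495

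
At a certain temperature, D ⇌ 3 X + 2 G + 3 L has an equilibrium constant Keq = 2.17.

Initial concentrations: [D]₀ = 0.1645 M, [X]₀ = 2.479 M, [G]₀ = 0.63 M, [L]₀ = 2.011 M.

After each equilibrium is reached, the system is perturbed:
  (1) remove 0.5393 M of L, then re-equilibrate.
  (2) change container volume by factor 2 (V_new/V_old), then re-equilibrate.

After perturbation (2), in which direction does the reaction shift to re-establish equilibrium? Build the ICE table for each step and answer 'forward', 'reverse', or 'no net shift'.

Q₀ = 298.9 vs Keq = 2.17 ⇒ Q>K, reverse
Step 1:
                   D          X          G          L
  I           0.1645      2.479       0.63      2.011
  C           0.2069    -0.6207    -0.4138    -0.6207
  E           0.3714      1.858     0.2162       1.39
  solve Keq expr → x = -0.2069; check Q = 2.17
Then remove 0.5393 M of L.
Step 2:
                   D          X          G          L
  I           0.3714      1.858     0.2162      0.851
  C         -0.04484     0.1345    0.08968     0.1345
  E           0.3266      1.993     0.3059     0.9855
  solve Keq expr → x = 0.04484; check Q = 2.17
Then change container volume by factor 2 (V_new/V_old).
Step 3:
                   D          X          G          L
  I           0.1633     0.9964     0.1529     0.4928
  C          -0.1003      0.301     0.2007      0.301
  E          0.06294      1.297     0.3536     0.7938
  solve Keq expr → x = 0.1003; check Q = 2.17

Direction: forward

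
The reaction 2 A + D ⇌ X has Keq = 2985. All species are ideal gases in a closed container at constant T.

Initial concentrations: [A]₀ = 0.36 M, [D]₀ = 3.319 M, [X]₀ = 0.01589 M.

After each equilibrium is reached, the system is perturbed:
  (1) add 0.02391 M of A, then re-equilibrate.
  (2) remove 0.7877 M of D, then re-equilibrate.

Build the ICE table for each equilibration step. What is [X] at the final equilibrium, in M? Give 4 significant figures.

Q₀ = 0.03694 vs Keq = 2985 ⇒ Q<K, forward
Step 1:
                  A         D         X
  I            0.36     3.319   0.01589
  C         -0.3555   -0.1777    0.1777
  E        0.004544     3.141    0.1936
  solve Keq expr → x = 0.1777; check Q = 2985
Then add 0.02391 M of A.
Step 2:
                  A         D         X
  I         0.02845     3.141    0.1936
  C        -0.02376  -0.01188   0.01188
  E         0.00469     3.129    0.2055
  solve Keq expr → x = 0.01188; check Q = 2985
Then remove 0.7877 M of D.
Step 3:
                  A         D         X
  I         0.00469     2.342    0.2055
  C       7.2657e-04 3.6328e-04 -3.6328e-04
  E        0.005417     2.342    0.2051
  solve Keq expr → x = -3.6328e-04; check Q = 2985

[X]_eq = 0.2051 M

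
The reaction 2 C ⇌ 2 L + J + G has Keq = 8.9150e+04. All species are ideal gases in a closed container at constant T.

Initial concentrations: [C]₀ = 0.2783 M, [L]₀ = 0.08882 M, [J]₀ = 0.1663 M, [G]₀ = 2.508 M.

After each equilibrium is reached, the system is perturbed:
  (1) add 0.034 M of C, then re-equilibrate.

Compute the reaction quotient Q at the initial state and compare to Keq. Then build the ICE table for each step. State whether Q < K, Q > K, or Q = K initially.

Q₀ = 0.04248 vs Keq = 8.9150e+04 ⇒ Q<K, forward
Step 1:
                  C         L         J         G
  Initial    0.2783   0.08882    0.1663     2.508
  Change    -0.2772    0.2772    0.1386    0.1386
  Equil    0.001101     0.366    0.3049     2.647
  solve Keq expr → x = 0.1386; check Q = 8.9150e+04
Then add 0.034 M of C.
Step 2:
                  C         L         J         G
  Initial    0.0351     0.366    0.3049     2.647
  Change   -0.03386   0.03386   0.01693   0.01693
  Equil     0.00124    0.3999    0.3218     2.664
  solve Keq expr → x = 0.01693; check Q = 8.9150e+04

Q₀ = 0.04248; Q < K (proceeds forward)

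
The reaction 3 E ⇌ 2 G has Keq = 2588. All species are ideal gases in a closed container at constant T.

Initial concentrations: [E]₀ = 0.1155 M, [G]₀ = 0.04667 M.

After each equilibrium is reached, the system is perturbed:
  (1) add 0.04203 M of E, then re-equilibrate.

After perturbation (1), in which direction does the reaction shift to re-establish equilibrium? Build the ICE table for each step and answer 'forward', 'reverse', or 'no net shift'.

Direction: forward

Q₀ = 1.414 vs Keq = 2588 ⇒ Q<K, forward
Step 1:
                   E          G
  init        0.1155    0.04667
  Δ         -0.09854    0.06569
  eq         0.01696     0.1124
  solve Keq expr → x = 0.03285; check Q = 2588
Then add 0.04203 M of E.
Step 2:
                   E          G
  init       0.05899     0.1124
  Δ         -0.03948    0.02632
  eq         0.01951     0.1387
  solve Keq expr → x = 0.01316; check Q = 2588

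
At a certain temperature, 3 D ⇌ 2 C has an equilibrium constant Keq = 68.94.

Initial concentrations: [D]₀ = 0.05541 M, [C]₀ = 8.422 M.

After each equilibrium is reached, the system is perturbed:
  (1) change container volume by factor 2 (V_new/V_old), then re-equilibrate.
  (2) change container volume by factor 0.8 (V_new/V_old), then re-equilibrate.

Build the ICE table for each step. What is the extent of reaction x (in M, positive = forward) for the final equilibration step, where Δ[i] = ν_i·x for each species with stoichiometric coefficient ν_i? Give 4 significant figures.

x = 0.01676 M

Q₀ = 4.1693e+05 vs Keq = 68.94 ⇒ Q>K, reverse
Step 1:
                  D         C
  Initial   0.05541     8.422
  Change     0.9053   -0.6035
  Equil      0.9607     7.818
  solve Keq expr → x = -0.3018; check Q = 68.94
Then change container volume by factor 2 (V_new/V_old).
Step 2:
                  D         C
  Initial    0.4804     3.909
  Change     0.1168  -0.07786
  Equil      0.5971     3.831
  solve Keq expr → x = -0.03893; check Q = 68.94
Then change container volume by factor 0.8 (V_new/V_old).
Step 3:
                  D         C
  Initial    0.7464     4.789
  Change   -0.05028   0.03352
  Equil      0.6962     4.823
  solve Keq expr → x = 0.01676; check Q = 68.94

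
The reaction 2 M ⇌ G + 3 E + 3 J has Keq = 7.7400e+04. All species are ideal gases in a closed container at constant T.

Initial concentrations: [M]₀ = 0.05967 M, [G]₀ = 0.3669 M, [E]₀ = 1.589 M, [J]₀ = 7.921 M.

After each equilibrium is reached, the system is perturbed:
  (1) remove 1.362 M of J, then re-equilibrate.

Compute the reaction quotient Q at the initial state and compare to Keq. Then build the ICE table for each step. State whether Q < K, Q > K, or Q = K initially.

Q₀ = 2.0547e+05 vs Keq = 7.7400e+04 ⇒ Q>K, reverse
Step 1:
                    M           G           E           J
  Initial     0.05967      0.3669       1.589       7.921
  Change      0.03061    -0.01531    -0.04592    -0.04592
  Equil       0.09028      0.3516       1.543       7.875
  solve Keq expr → x = -0.01531; check Q = 7.7400e+04
Then remove 1.362 M of J.
Step 2:
                    M           G           E           J
  Initial     0.09028      0.3516       1.543       6.513
  Change     -0.01907    0.009537     0.02861     0.02861
  Equil       0.07121      0.3611       1.572       6.542
  solve Keq expr → x = 0.009537; check Q = 7.7400e+04

Q₀ = 2.0547e+05; Q > K (proceeds reverse)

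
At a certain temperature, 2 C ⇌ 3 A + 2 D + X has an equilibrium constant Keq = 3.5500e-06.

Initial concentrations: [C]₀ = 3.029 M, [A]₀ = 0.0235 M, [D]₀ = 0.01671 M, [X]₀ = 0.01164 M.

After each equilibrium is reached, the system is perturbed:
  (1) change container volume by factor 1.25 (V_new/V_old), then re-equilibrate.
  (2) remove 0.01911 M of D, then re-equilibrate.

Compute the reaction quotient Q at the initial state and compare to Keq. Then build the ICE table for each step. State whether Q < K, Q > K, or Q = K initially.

Q₀ = 4.5974e-12; Q < K (proceeds forward)

Q₀ = 4.5974e-12 vs Keq = 3.5500e-06 ⇒ Q<K, forward
Step 1:
                    C           A           D           X
  I             3.029      0.0235     0.01671     0.01164
  C           -0.1439      0.2158      0.1439     0.07194
  E             2.885      0.2393      0.1606     0.08358
  solve Keq expr → x = 0.07194; check Q = 3.5500e-06
Then change container volume by factor 1.25 (V_new/V_old).
Step 2:
                    C           A           D           X
  I             2.308      0.1915      0.1285     0.06687
  C          -0.02024     0.03036     0.02024     0.01012
  E             2.288      0.2218      0.1487     0.07698
  solve Keq expr → x = 0.01012; check Q = 3.5500e-06
Then remove 0.01911 M of D.
Step 3:
                    C           A           D           X
  I             2.288      0.2218      0.1296     0.07698
  C         -0.006527    0.009791    0.006527    0.003264
  E             2.281      0.2316      0.1361     0.08025
  solve Keq expr → x = 0.003264; check Q = 3.5500e-06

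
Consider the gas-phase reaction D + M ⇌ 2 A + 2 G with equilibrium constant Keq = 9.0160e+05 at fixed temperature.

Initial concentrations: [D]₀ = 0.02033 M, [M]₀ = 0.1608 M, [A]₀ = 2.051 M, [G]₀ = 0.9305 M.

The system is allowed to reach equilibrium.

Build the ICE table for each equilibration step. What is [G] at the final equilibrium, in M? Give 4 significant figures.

[G]_eq = 0.9711 M

Q₀ = 1114 vs Keq = 9.0160e+05 ⇒ Q<K, forward
Step 1:
                    D           M           A           G
  Initial     0.02033      0.1608       2.051      0.9305
  Change      -0.0203     -0.0203     0.04059     0.04059
  Equil    3.2567e-05      0.1405       2.092      0.9711
  solve Keq expr → x = 0.0203; check Q = 9.0160e+05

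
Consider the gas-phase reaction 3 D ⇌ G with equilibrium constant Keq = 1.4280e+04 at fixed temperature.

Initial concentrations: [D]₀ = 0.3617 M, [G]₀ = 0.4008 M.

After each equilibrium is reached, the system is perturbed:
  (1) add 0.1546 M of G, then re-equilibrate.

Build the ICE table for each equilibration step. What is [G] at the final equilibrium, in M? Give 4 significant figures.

[G]_eq = 0.664 M

Q₀ = 8.47 vs Keq = 1.4280e+04 ⇒ Q<K, forward
Step 1:
                  D         G
  I          0.3617    0.4008
  C         -0.3288    0.1096
  E         0.03294    0.5104
  solve Keq expr → x = 0.1096; check Q = 1.4280e+04
Then add 0.1546 M of G.
Step 2:
                  D         G
  I         0.03294     0.665
  C        0.003019 -0.001006
  E         0.03596     0.664
  solve Keq expr → x = -0.001006; check Q = 1.4280e+04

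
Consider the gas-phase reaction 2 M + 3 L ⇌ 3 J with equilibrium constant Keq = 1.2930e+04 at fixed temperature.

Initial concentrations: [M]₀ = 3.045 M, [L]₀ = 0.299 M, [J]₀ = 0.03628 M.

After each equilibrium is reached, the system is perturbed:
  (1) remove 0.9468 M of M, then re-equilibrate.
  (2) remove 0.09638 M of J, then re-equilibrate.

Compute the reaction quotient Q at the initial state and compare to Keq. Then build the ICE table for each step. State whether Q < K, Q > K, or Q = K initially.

Q₀ = 1.9267e-04 vs Keq = 1.2930e+04 ⇒ Q<K, forward
Step 1:
                   M          L          J
  I            3.045      0.299    0.03628
  C          -0.1947     -0.292      0.292
  E             2.85   0.006958     0.3283
  solve Keq expr → x = 0.09735; check Q = 1.2930e+04
Then remove 0.9468 M of M.
Step 2:
                   M          L          J
  I            1.904   0.006958     0.3283
  C         0.001391   0.002087  -0.002087
  E            1.905   0.009045     0.3262
  solve Keq expr → x = -6.9561e-04; check Q = 1.2930e+04
Then remove 0.09638 M of J.
Step 3:
                   M          L          J
  I            1.905   0.009045     0.2299
  C        -0.001731  -0.002596   0.002596
  E            1.903   0.006449     0.2325
  solve Keq expr → x = 8.6544e-04; check Q = 1.2930e+04

Q₀ = 1.9267e-04; Q < K (proceeds forward)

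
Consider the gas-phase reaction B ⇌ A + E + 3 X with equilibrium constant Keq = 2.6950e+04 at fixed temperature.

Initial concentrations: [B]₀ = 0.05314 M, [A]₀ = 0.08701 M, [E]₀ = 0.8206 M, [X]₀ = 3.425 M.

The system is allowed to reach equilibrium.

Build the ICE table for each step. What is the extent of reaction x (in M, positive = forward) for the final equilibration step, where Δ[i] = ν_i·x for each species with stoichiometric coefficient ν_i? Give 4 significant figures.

x = 0.05293 M

Q₀ = 53.98 vs Keq = 2.6950e+04 ⇒ Q<K, forward
Step 1:
                  B         A         E         X
  Initial   0.05314   0.08701    0.8206     3.425
  Change   -0.05293   0.05293   0.05293    0.1588
  Equil   2.0878e-04    0.1399    0.8735     3.584
  solve Keq expr → x = 0.05293; check Q = 2.6950e+04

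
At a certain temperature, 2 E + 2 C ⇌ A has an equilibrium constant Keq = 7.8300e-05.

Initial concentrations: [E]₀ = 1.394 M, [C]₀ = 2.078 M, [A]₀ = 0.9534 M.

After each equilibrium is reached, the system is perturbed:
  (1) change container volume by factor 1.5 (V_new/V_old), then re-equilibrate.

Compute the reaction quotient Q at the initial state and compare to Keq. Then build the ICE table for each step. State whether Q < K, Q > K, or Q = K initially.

Q₀ = 0.1136 vs Keq = 7.8300e-05 ⇒ Q>K, reverse
Step 1:
                  E         C         A
  init        1.394     2.078    0.9534
  Δ            1.88      1.88   -0.9402
  eq          3.274     3.958   0.01316
  solve Keq expr → x = -0.9402; check Q = 7.8300e-05
Then change container volume by factor 1.5 (V_new/V_old).
Step 2:
                  E         C         A
  init        2.183     2.639   0.00877
  Δ         0.01224   0.01224 -0.006118
  eq          2.195     2.651  0.002652
  solve Keq expr → x = -0.006118; check Q = 7.8300e-05

Q₀ = 0.1136; Q > K (proceeds reverse)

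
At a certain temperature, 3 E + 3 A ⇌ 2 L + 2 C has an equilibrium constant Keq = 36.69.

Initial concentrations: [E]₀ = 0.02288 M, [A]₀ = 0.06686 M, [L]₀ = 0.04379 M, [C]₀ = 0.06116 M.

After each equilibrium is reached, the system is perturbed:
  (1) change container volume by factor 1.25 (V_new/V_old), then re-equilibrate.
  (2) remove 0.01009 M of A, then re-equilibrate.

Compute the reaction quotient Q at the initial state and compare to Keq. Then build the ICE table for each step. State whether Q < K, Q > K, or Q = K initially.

Q₀ = 2004; Q > K (proceeds reverse)

Q₀ = 2004 vs Keq = 36.69 ⇒ Q>K, reverse
Step 1:
                    E           A           L           C
  Initial     0.02288     0.06686     0.04379     0.06116
  Change      0.02064     0.02064    -0.01376    -0.01376
  Equil       0.04352      0.0875     0.03003      0.0474
  solve Keq expr → x = -0.00688; check Q = 36.69
Then change container volume by factor 1.25 (V_new/V_old).
Step 2:
                    E           A           L           C
  Initial     0.03482        0.07     0.02402     0.03792
  Change     0.002039    0.002039   -0.001359   -0.001359
  Equil       0.03685     0.07204     0.02266     0.03656
  solve Keq expr → x = -6.7952e-04; check Q = 36.69
Then remove 0.01009 M of A.
Step 3:
                    E           A           L           C
  Initial     0.03685     0.06195     0.02266     0.03656
  Change     0.002015    0.002015   -0.001343   -0.001343
  Equil       0.03887     0.06396     0.02132     0.03522
  solve Keq expr → x = -6.7152e-04; check Q = 36.69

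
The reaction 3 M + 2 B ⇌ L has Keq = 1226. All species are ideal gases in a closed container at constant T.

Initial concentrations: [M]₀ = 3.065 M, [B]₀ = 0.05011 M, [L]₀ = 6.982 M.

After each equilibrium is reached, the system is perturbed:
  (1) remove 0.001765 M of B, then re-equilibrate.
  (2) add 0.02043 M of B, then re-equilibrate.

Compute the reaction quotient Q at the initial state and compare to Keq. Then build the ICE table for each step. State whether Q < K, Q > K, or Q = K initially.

Q₀ = 96.57 vs Keq = 1226 ⇒ Q<K, forward
Step 1:
                   M          B          L
  I            3.065    0.05011      6.982
  C         -0.05348   -0.03565    0.01783
  E            3.012    0.01446          7
  solve Keq expr → x = 0.01783; check Q = 1226
Then remove 0.001765 M of B.
Step 2:
                   M          B          L
  I            3.012    0.01269          7
  C         0.002618   0.001745 -8.7263e-04
  E            3.014    0.01444      6.999
  solve Keq expr → x = -8.7263e-04; check Q = 1226
Then add 0.02043 M of B.
Step 3:
                   M          B          L
  I            3.014    0.03487      6.999
  C          -0.0303    -0.0202     0.0101
  E            2.984    0.01467      7.009
  solve Keq expr → x = 0.0101; check Q = 1226

Q₀ = 96.57; Q < K (proceeds forward)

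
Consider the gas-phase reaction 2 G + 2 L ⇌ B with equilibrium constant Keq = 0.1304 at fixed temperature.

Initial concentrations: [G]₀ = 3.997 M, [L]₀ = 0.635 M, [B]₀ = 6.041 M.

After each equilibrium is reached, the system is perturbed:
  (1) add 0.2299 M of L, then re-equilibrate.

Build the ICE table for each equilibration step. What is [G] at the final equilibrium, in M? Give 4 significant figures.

Q₀ = 0.9378 vs Keq = 0.1304 ⇒ Q>K, reverse
Step 1:
                   G          L          B
  init         3.997      0.635      6.041
  Δ           0.7527     0.7527    -0.3763
  eq            4.75      1.388      5.665
  solve Keq expr → x = -0.3763; check Q = 0.1304
Then add 0.2299 M of L.
Step 2:
                   G          L          B
  init          4.75      1.618      5.665
  Δ          -0.1683    -0.1683    0.08414
  eq           4.581      1.449      5.749
  solve Keq expr → x = 0.08414; check Q = 0.1304

[G]_eq = 4.581 M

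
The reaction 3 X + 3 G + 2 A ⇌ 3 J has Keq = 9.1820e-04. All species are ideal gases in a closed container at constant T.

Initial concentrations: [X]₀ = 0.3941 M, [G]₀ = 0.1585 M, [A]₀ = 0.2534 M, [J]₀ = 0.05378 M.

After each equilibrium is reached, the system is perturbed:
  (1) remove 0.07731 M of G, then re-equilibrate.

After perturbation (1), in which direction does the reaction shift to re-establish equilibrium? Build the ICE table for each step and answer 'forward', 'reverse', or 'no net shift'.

Direction: reverse

Q₀ = 9.939 vs Keq = 9.1820e-04 ⇒ Q>K, reverse
Step 1:
                  X         G         A         J
  init       0.3941    0.1585    0.2534   0.05378
  Δ         0.04987   0.04987   0.03325  -0.04987
  eq          0.444    0.2084    0.2866  0.003909
  solve Keq expr → x = -0.01662; check Q = 9.1820e-04
Then remove 0.07731 M of G.
Step 2:
                  X         G         A         J
  init        0.444    0.1311    0.2866  0.003909
  Δ        0.001411  0.001411 9.4035e-04 -0.001411
  eq         0.4454    0.1325    0.2876  0.002499
  solve Keq expr → x = -4.7018e-04; check Q = 9.1820e-04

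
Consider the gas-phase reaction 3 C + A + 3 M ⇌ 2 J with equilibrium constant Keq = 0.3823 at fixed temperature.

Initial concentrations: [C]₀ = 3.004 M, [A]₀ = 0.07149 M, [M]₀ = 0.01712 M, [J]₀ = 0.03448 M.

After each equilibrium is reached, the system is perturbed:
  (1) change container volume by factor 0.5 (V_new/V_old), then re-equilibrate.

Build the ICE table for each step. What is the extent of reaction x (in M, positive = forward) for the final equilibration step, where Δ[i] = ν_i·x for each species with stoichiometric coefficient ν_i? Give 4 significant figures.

Q₀ = 122.3 vs Keq = 0.3823 ⇒ Q>K, reverse
Step 1:
                   C          A          M          J
  Initial      3.004    0.07149    0.01712    0.03448
  Change     0.03491    0.01164    0.03491   -0.02327
  Equil        3.039    0.08313    0.05203    0.01121
  solve Keq expr → x = -0.01164; check Q = 0.3823
Then change container volume by factor 0.5 (V_new/V_old).
Step 2:
                   C          A          M          J
  Initial      6.078     0.1663     0.1041    0.02242
  Change    -0.04437   -0.01479   -0.04437    0.02958
  Equil        6.033     0.1515    0.05968      0.052
  solve Keq expr → x = 0.01479; check Q = 0.3823

x = 0.01479 M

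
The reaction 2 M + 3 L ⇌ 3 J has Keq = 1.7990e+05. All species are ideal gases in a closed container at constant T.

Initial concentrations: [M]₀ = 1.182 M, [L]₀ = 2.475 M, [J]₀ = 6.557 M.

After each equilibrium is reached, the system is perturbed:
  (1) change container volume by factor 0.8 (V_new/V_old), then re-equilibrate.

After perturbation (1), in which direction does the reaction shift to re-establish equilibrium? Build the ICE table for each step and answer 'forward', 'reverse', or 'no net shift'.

Q₀ = 13.31 vs Keq = 1.7990e+05 ⇒ Q<K, forward
Step 1:
                    M           L           J
  init          1.182       2.475       6.557
  Δ            -1.107       -1.66        1.66
  eq          0.07545      0.8152       8.217
  solve Keq expr → x = 0.5533; check Q = 1.7990e+05
Then change container volume by factor 0.8 (V_new/V_old).
Step 2:
                    M           L           J
  init        0.09431       1.019       10.27
  Δ          -0.01587     -0.0238      0.0238
  eq          0.07845      0.9952       10.29
  solve Keq expr → x = 0.007934; check Q = 1.7990e+05

Direction: forward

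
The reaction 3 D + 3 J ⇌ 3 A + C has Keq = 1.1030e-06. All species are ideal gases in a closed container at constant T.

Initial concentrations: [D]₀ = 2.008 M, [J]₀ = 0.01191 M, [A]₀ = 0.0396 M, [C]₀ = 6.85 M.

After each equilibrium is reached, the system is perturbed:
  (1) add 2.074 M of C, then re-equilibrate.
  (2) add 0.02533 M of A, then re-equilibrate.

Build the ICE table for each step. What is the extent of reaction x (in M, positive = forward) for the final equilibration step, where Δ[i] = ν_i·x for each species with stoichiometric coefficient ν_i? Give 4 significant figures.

x = -0.008355 M

Q₀ = 31.1 vs Keq = 1.1030e-06 ⇒ Q>K, reverse
Step 1:
                   D          J          A          C
  init         2.008    0.01191     0.0396       6.85
  Δ          0.03903    0.03903   -0.03903   -0.01301
  eq           2.047    0.05094 5.6768e-04      6.837
  solve Keq expr → x = -0.01301; check Q = 1.1030e-06
Then add 2.074 M of C.
Step 2:
                   D          J          A          C
  init         2.047    0.05094 5.6768e-04      8.911
  Δ       4.7487e-05 4.7487e-05 -4.7487e-05 -1.5829e-05
  eq           2.047    0.05099 5.2020e-04      8.911
  solve Keq expr → x = -1.5829e-05; check Q = 1.1030e-06
Then add 0.02533 M of A.
Step 3:
                   D          J          A          C
  init         2.047    0.05099    0.02585      8.911
  Δ          0.02506    0.02506   -0.02506  -0.008355
  eq           2.072    0.07605 7.8565e-04      8.903
  solve Keq expr → x = -0.008355; check Q = 1.1030e-06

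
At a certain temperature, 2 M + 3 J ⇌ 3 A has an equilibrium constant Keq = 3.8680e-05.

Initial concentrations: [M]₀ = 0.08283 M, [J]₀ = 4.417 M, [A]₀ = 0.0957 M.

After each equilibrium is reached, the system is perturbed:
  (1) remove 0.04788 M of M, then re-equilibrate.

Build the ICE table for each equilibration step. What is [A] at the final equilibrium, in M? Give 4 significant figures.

Q₀ = 0.001482 vs Keq = 3.8680e-05 ⇒ Q>K, reverse
Step 1:
                   M          J          A
  I          0.08283      4.417     0.0957
  C            0.039     0.0585    -0.0585
  E           0.1218      4.476     0.0372
  solve Keq expr → x = -0.0195; check Q = 3.8680e-05
Then remove 0.04788 M of M.
Step 2:
                   M          J          A
  I          0.07395      4.476     0.0372
  C         0.006029   0.009043  -0.009043
  E          0.07998      4.485    0.02815
  solve Keq expr → x = -0.003014; check Q = 3.8680e-05

[A]_eq = 0.02815 M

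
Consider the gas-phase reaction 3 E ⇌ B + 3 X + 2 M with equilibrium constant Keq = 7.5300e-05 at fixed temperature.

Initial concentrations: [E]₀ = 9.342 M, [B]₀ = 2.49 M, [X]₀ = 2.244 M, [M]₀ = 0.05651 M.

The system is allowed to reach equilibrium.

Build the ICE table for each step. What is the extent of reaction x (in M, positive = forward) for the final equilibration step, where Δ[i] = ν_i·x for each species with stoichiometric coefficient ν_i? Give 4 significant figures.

x = -0.004608 M

Q₀ = 1.1020e-04 vs Keq = 7.5300e-05 ⇒ Q>K, reverse
Step 1:
                   E          B          X          M
  init         9.342       2.49      2.244    0.05651
  Δ          0.01382  -0.004608   -0.01382  -0.009215
  eq           9.356      2.485       2.23    0.04729
  solve Keq expr → x = -0.004608; check Q = 7.5300e-05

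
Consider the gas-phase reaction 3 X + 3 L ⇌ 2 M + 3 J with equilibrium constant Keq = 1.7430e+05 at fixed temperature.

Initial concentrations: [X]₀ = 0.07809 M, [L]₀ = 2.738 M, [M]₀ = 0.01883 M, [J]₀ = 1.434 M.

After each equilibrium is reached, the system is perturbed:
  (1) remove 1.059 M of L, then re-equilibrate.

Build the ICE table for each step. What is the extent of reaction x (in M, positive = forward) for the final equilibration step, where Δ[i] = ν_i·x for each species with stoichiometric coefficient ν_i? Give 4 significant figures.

Q₀ = 0.107 vs Keq = 1.7430e+05 ⇒ Q<K, forward
Step 1:
                  X         L         M         J
  I         0.07809     2.738   0.01883     1.434
  C        -0.07637  -0.07637   0.05091   0.07637
  E        0.001721     2.662   0.06974      1.51
  solve Keq expr → x = 0.02546; check Q = 1.7430e+05
Then remove 1.059 M of L.
Step 2:
                  X         L         M         J
  I        0.001721     1.603   0.06974      1.51
  C        0.001113  0.001113 -7.4199e-04 -0.001113
  E        0.002834     1.604     0.069     1.509
  solve Keq expr → x = -3.7100e-04; check Q = 1.7430e+05

x = -3.7100e-04 M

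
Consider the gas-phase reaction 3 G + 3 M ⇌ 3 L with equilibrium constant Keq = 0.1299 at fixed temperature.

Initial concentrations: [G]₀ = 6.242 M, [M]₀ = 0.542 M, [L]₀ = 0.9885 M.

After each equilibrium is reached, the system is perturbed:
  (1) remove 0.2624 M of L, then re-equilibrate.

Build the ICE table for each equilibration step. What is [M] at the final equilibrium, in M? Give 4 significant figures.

Q₀ = 0.02494 vs Keq = 0.1299 ⇒ Q<K, forward
Step 1:
                  G         M         L
  init        6.242     0.542    0.9885
  Δ         -0.1666   -0.1666    0.1666
  eq          6.075    0.3754     1.155
  solve Keq expr → x = 0.05553; check Q = 0.1299
Then remove 0.2624 M of L.
Step 2:
                  G         M         L
  init        6.075    0.3754    0.8927
  Δ        -0.06195  -0.06195   0.06195
  eq          6.013    0.3135    0.9546
  solve Keq expr → x = 0.02065; check Q = 0.1299

[M]_eq = 0.3135 M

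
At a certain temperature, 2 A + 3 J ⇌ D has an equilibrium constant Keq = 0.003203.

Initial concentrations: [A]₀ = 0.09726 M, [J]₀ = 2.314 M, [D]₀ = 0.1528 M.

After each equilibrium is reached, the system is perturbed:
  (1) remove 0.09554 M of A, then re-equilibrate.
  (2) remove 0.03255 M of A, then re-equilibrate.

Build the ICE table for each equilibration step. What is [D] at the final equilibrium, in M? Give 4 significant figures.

[D]_eq = 0.004731 M

Q₀ = 1.304 vs Keq = 0.003203 ⇒ Q>K, reverse
Step 1:
                  A         J         D
  I         0.09726     2.314    0.1528
  C          0.2862    0.4292   -0.1431
  E          0.3834     2.743  0.009721
  solve Keq expr → x = -0.1431; check Q = 0.003203
Then remove 0.09554 M of A.
Step 2:
                  A         J         D
  I          0.2879     2.743  0.009721
  C        0.007737   0.01161 -0.003869
  E          0.2956     2.755  0.005852
  solve Keq expr → x = -0.003869; check Q = 0.003203
Then remove 0.03255 M of A.
Step 3:
                  A         J         D
  I          0.2631     2.755  0.005852
  C        0.002242  0.003363 -0.001121
  E          0.2653     2.758  0.004731
  solve Keq expr → x = -0.001121; check Q = 0.003203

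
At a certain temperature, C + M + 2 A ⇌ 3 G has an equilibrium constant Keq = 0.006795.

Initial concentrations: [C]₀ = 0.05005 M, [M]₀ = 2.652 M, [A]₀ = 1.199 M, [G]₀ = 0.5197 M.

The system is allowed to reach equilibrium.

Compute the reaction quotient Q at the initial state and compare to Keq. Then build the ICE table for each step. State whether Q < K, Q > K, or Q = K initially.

Q₀ = 0.7356; Q > K (proceeds reverse)

Q₀ = 0.7356 vs Keq = 0.006795 ⇒ Q>K, reverse
Step 1:
                    C           M           A           G
  init        0.05005       2.652       1.199      0.5197
  Δ            0.1121      0.1121      0.2242     -0.3363
  eq           0.1622       2.764       1.423      0.1834
  solve Keq expr → x = -0.1121; check Q = 0.006795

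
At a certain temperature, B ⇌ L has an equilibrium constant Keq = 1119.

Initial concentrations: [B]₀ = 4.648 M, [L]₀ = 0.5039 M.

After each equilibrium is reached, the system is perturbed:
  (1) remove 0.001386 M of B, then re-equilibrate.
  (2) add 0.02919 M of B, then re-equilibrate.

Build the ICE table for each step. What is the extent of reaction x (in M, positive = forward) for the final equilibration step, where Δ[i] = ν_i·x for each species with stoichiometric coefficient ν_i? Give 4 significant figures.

Q₀ = 0.1084 vs Keq = 1119 ⇒ Q<K, forward
Step 1:
                  B         L
  init        4.648    0.5039
  Δ          -4.643     4.643
  eq         0.0046     5.147
  solve Keq expr → x = 4.643; check Q = 1119
Then remove 0.001386 M of B.
Step 2:
                  B         L
  init     0.003214     5.147
  Δ        0.001385 -0.001385
  eq       0.004599     5.146
  solve Keq expr → x = -0.001385; check Q = 1119
Then add 0.02919 M of B.
Step 3:
                  B         L
  init      0.03379     5.146
  Δ        -0.02916   0.02916
  eq       0.004625     5.175
  solve Keq expr → x = 0.02916; check Q = 1119

x = 0.02916 M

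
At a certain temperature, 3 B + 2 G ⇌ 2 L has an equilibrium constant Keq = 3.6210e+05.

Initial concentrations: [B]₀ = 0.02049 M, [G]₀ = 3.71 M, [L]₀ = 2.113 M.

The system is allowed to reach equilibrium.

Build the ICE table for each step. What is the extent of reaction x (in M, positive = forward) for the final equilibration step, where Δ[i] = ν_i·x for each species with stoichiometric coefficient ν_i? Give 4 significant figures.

x = 0.003605 M

Q₀ = 3.7707e+04 vs Keq = 3.6210e+05 ⇒ Q<K, forward
Step 1:
                    B           G           L
  I           0.02049        3.71       2.113
  C          -0.01082    -0.00721     0.00721
  E          0.009674       3.703        2.12
  solve Keq expr → x = 0.003605; check Q = 3.6210e+05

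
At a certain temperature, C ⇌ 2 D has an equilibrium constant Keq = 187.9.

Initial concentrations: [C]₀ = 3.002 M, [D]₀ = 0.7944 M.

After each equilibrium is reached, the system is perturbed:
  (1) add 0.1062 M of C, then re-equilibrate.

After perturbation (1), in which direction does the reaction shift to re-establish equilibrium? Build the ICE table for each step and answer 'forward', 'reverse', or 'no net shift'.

Q₀ = 0.2102 vs Keq = 187.9 ⇒ Q<K, forward
Step 1:
                  C         D
  Initial     3.002    0.7944
  Change     -2.786     5.573
  Equil      0.2157     6.367
  solve Keq expr → x = 2.786; check Q = 187.9
Then add 0.1062 M of C.
Step 2:
                  C         D
  Initial    0.3219     6.367
  Change   -0.09336    0.1867
  Equil      0.2286     6.554
  solve Keq expr → x = 0.09336; check Q = 187.9

Direction: forward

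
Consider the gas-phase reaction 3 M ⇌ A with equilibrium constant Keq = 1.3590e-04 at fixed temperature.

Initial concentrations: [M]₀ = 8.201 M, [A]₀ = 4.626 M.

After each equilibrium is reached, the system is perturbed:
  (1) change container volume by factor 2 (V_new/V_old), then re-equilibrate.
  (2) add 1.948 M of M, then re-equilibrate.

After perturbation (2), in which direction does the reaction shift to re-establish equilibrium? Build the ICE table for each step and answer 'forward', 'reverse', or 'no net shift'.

Q₀ = 0.008387 vs Keq = 1.3590e-04 ⇒ Q>K, reverse
Step 1:
                  M         A
  init        8.201     4.626
  Δ           10.99    -3.665
  eq           19.2    0.9612
  solve Keq expr → x = -3.665; check Q = 1.3590e-04
Then change container volume by factor 2 (V_new/V_old).
Step 2:
                  M         A
  init        9.598    0.4806
  Δ          0.9618   -0.3206
  eq          10.56      0.16
  solve Keq expr → x = -0.3206; check Q = 1.3590e-04
Then add 1.948 M of M.
Step 3:
                  M         A
  init        12.51      0.16
  Δ         -0.2676   0.08919
  eq          12.24    0.2492
  solve Keq expr → x = 0.08919; check Q = 1.3590e-04

Direction: forward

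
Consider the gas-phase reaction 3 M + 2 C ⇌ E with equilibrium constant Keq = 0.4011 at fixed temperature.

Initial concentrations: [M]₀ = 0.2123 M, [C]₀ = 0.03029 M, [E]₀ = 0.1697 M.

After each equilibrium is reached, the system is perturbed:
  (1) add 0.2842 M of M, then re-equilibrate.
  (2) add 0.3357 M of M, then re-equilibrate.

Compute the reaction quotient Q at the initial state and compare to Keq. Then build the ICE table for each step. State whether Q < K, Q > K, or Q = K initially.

Q₀ = 1.9330e+04; Q > K (proceeds reverse)

Q₀ = 1.9330e+04 vs Keq = 0.4011 ⇒ Q>K, reverse
Step 1:
                    M           C           E
  init         0.2123     0.03029      0.1697
  Δ            0.4656      0.3104     -0.1552
  eq           0.6779      0.3407      0.0145
  solve Keq expr → x = -0.1552; check Q = 0.4011
Then add 0.2842 M of M.
Step 2:
                    M           C           E
  init         0.9621      0.3407      0.0145
  Δ          -0.04565    -0.03043     0.01522
  eq           0.9164      0.3103     0.02972
  solve Keq expr → x = 0.01522; check Q = 0.4011
Then add 0.3357 M of M.
Step 3:
                    M           C           E
  init          1.252      0.3103     0.02972
  Δ          -0.05988    -0.03992     0.01996
  eq            1.192      0.2703     0.04968
  solve Keq expr → x = 0.01996; check Q = 0.4011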